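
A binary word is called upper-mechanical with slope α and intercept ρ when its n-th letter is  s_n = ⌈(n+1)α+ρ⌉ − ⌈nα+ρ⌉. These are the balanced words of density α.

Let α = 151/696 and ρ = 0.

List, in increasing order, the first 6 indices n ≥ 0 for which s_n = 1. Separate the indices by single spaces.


0 4 9 13 18 23

n=0: ⌈151/696⌉−⌈0/696⌉ = 1−0 = 1  ← one
n=1: ⌈302/696⌉−⌈151/696⌉ = 1−1 = 0
n=2: ⌈453/696⌉−⌈302/696⌉ = 1−1 = 0
n=3: ⌈604/696⌉−⌈453/696⌉ = 1−1 = 0
n=4: ⌈755/696⌉−⌈604/696⌉ = 2−1 = 1  ← one
n=5: ⌈906/696⌉−⌈755/696⌉ = 2−2 = 0
n=6: ⌈1057/696⌉−⌈906/696⌉ = 2−2 = 0
n=7: ⌈1208/696⌉−⌈1057/696⌉ = 2−2 = 0
n=8: ⌈1359/696⌉−⌈1208/696⌉ = 2−2 = 0
n=9: ⌈1510/696⌉−⌈1359/696⌉ = 3−2 = 1  ← one
n=10: ⌈1661/696⌉−⌈1510/696⌉ = 3−3 = 0
n=11: ⌈1812/696⌉−⌈1661/696⌉ = 3−3 = 0
n=12: ⌈1963/696⌉−⌈1812/696⌉ = 3−3 = 0
n=13: ⌈2114/696⌉−⌈1963/696⌉ = 4−3 = 1  ← one
n=14: ⌈2265/696⌉−⌈2114/696⌉ = 4−4 = 0
n=15: ⌈2416/696⌉−⌈2265/696⌉ = 4−4 = 0
n=16: ⌈2567/696⌉−⌈2416/696⌉ = 4−4 = 0
n=17: ⌈2718/696⌉−⌈2567/696⌉ = 4−4 = 0
n=18: ⌈2869/696⌉−⌈2718/696⌉ = 5−4 = 1  ← one
n=19: ⌈3020/696⌉−⌈2869/696⌉ = 5−5 = 0
n=20: ⌈3171/696⌉−⌈3020/696⌉ = 5−5 = 0
n=21: ⌈3322/696⌉−⌈3171/696⌉ = 5−5 = 0
n=22: ⌈3473/696⌉−⌈3322/696⌉ = 5−5 = 0
n=23: ⌈3624/696⌉−⌈3473/696⌉ = 6−5 = 1  ← one
positions of the first 6 ones: 0 4 9 13 18 23


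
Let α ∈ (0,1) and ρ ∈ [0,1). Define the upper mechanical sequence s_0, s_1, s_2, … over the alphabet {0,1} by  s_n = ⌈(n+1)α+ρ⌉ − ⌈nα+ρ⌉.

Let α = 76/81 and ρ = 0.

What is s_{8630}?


1

(n+1)α + ρ = (8631·76) / 81 = 655956/81
nα + ρ     = (8630·76) / 81 = 655880/81
⌈655956/81⌉ = 8099,  ⌈655880/81⌉ = 8098
s_{8630} = 8099 − 8098 = 1


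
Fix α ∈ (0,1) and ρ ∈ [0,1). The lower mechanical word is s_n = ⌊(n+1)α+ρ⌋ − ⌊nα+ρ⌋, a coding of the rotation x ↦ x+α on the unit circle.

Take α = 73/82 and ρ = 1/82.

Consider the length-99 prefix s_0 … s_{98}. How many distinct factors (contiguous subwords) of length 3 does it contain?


4

t_n = ⌊(n·73+1)/82⌋ for n = 0 … 99:
  n=0…9: ⌊1/82⌋=0 ⌊74/82⌋=0 ⌊147/82⌋=1 ⌊220/82⌋=2 ⌊293/82⌋=3 ⌊366/82⌋=4 ⌊439/82⌋=5 ⌊512/82⌋=6 ⌊585/82⌋=7 ⌊658/82⌋=8
  n=10…19: ⌊731/82⌋=8 ⌊804/82⌋=9 ⌊877/82⌋=10 ⌊950/82⌋=11 ⌊1023/82⌋=12 ⌊1096/82⌋=13 ⌊1169/82⌋=14 ⌊1242/82⌋=15 ⌊1315/82⌋=16 ⌊1388/82⌋=16
  n=20…29: ⌊1461/82⌋=17 ⌊1534/82⌋=18 ⌊1607/82⌋=19 ⌊1680/82⌋=20 ⌊1753/82⌋=21 ⌊1826/82⌋=22 ⌊1899/82⌋=23 ⌊1972/82⌋=24 ⌊2045/82⌋=24 ⌊2118/82⌋=25
  n=30…39: ⌊2191/82⌋=26 ⌊2264/82⌋=27 ⌊2337/82⌋=28 ⌊2410/82⌋=29 ⌊2483/82⌋=30 ⌊2556/82⌋=31 ⌊2629/82⌋=32 ⌊2702/82⌋=32 ⌊2775/82⌋=33 ⌊2848/82⌋=34
  n=40…49: ⌊2921/82⌋=35 ⌊2994/82⌋=36 ⌊3067/82⌋=37 ⌊3140/82⌋=38 ⌊3213/82⌋=39 ⌊3286/82⌋=40 ⌊3359/82⌋=40 ⌊3432/82⌋=41 ⌊3505/82⌋=42 ⌊3578/82⌋=43
  n=50…59: ⌊3651/82⌋=44 ⌊3724/82⌋=45 ⌊3797/82⌋=46 ⌊3870/82⌋=47 ⌊3943/82⌋=48 ⌊4016/82⌋=48 ⌊4089/82⌋=49 ⌊4162/82⌋=50 ⌊4235/82⌋=51 ⌊4308/82⌋=52
  n=60…69: ⌊4381/82⌋=53 ⌊4454/82⌋=54 ⌊4527/82⌋=55 ⌊4600/82⌋=56 ⌊4673/82⌋=56 ⌊4746/82⌋=57 ⌊4819/82⌋=58 ⌊4892/82⌋=59 ⌊4965/82⌋=60 ⌊5038/82⌋=61
  n=70…79: ⌊5111/82⌋=62 ⌊5184/82⌋=63 ⌊5257/82⌋=64 ⌊5330/82⌋=65 ⌊5403/82⌋=65 ⌊5476/82⌋=66 ⌊5549/82⌋=67 ⌊5622/82⌋=68 ⌊5695/82⌋=69 ⌊5768/82⌋=70
  n=80…89: ⌊5841/82⌋=71 ⌊5914/82⌋=72 ⌊5987/82⌋=73 ⌊6060/82⌋=73 ⌊6133/82⌋=74 ⌊6206/82⌋=75 ⌊6279/82⌋=76 ⌊6352/82⌋=77 ⌊6425/82⌋=78 ⌊6498/82⌋=79
  n=90…99: ⌊6571/82⌋=80 ⌊6644/82⌋=81 ⌊6717/82⌋=81 ⌊6790/82⌋=82 ⌊6863/82⌋=83 ⌊6936/82⌋=84 ⌊7009/82⌋=85 ⌊7082/82⌋=86 ⌊7155/82⌋=87 ⌊7228/82⌋=88
s_n = t_(n+1) − t_n for n = 0 … 98 gives
prefix = 011111111011111111011111111011111111011111111011111111011111111011111111101111111101111111101111111
slide a length-3 window over [0..2] … [96..98] (97 windows); first occurrence of each distinct factor:
  [  0..  2] 011
  [  1..  3] 111
  [  7..  9] 110
  [  8.. 10] 101
  (the other 93 windows repeat one of these)
distinct factors: {011, 101, 110, 111}
count = 4  (Sturmian bound for length 3 is 4)


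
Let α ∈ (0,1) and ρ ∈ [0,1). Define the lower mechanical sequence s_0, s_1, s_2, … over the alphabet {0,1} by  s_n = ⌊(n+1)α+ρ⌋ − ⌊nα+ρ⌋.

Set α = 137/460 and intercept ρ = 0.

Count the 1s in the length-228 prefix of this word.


#1s = Σ_{n=0}^{227} s_n = Σ_{n=0}^{227} (⌊(n+1)α+ρ⌋ − ⌊nα+ρ⌋)
the sum telescopes: every ⌊nα+ρ⌋ with 0 < n < 228 appears once with + and once with −, leaving ⌊228α+ρ⌋ − ⌊0·α+ρ⌋
228α + ρ = (228·137) / 460 = 31236/460
ρ = 0/460
⌊31236/460⌋ = 67,  ⌊0/460⌋ = 0
#1s = 67 − 0 = 67

67


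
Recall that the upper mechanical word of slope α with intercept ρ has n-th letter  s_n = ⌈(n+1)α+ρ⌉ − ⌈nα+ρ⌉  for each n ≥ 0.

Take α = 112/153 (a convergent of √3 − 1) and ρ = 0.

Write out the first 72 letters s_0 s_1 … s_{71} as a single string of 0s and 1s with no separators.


111011101110110111011101110110111011101110110111011101101110111011101101

n=0: ⌈(1·112)/153⌉ − ⌈(0·112)/153⌉ = ⌈112/153⌉ − ⌈0/153⌉ = 1 − 0 = 1
n=1: ⌈(2·112)/153⌉ − ⌈(1·112)/153⌉ = ⌈224/153⌉ − ⌈112/153⌉ = 2 − 1 = 1
n=2: ⌈(3·112)/153⌉ − ⌈(2·112)/153⌉ = ⌈336/153⌉ − ⌈224/153⌉ = 3 − 2 = 1
n=3: ⌈(4·112)/153⌉ − ⌈(3·112)/153⌉ = ⌈448/153⌉ − ⌈336/153⌉ = 3 − 3 = 0
n=4: ⌈(5·112)/153⌉ − ⌈(4·112)/153⌉ = ⌈560/153⌉ − ⌈448/153⌉ = 4 − 3 = 1
n=5: ⌈(6·112)/153⌉ − ⌈(5·112)/153⌉ = ⌈672/153⌉ − ⌈560/153⌉ = 5 − 4 = 1
n=6: ⌈(7·112)/153⌉ − ⌈(6·112)/153⌉ = ⌈784/153⌉ − ⌈672/153⌉ = 6 − 5 = 1
n=7: ⌈(8·112)/153⌉ − ⌈(7·112)/153⌉ = ⌈896/153⌉ − ⌈784/153⌉ = 6 − 6 = 0
n=8: ⌈(9·112)/153⌉ − ⌈(8·112)/153⌉ = ⌈1008/153⌉ − ⌈896/153⌉ = 7 − 6 = 1
n=9: ⌈(10·112)/153⌉ − ⌈(9·112)/153⌉ = ⌈1120/153⌉ − ⌈1008/153⌉ = 8 − 7 = 1
n=10: ⌈(11·112)/153⌉ − ⌈(10·112)/153⌉ = ⌈1232/153⌉ − ⌈1120/153⌉ = 9 − 8 = 1
n=11: ⌈(12·112)/153⌉ − ⌈(11·112)/153⌉ = ⌈1344/153⌉ − ⌈1232/153⌉ = 9 − 9 = 0
n=12: ⌈(13·112)/153⌉ − ⌈(12·112)/153⌉ = ⌈1456/153⌉ − ⌈1344/153⌉ = 10 − 9 = 1
n=13: ⌈(14·112)/153⌉ − ⌈(13·112)/153⌉ = ⌈1568/153⌉ − ⌈1456/153⌉ = 11 − 10 = 1
n=14: ⌈(15·112)/153⌉ − ⌈(14·112)/153⌉ = ⌈1680/153⌉ − ⌈1568/153⌉ = 11 − 11 = 0
n=15: ⌈(16·112)/153⌉ − ⌈(15·112)/153⌉ = ⌈1792/153⌉ − ⌈1680/153⌉ = 12 − 11 = 1
n=16: ⌈(17·112)/153⌉ − ⌈(16·112)/153⌉ = ⌈1904/153⌉ − ⌈1792/153⌉ = 13 − 12 = 1
n=17: ⌈(18·112)/153⌉ − ⌈(17·112)/153⌉ = ⌈2016/153⌉ − ⌈1904/153⌉ = 14 − 13 = 1
n=18: ⌈(19·112)/153⌉ − ⌈(18·112)/153⌉ = ⌈2128/153⌉ − ⌈2016/153⌉ = 14 − 14 = 0
n=19: ⌈(20·112)/153⌉ − ⌈(19·112)/153⌉ = ⌈2240/153⌉ − ⌈2128/153⌉ = 15 − 14 = 1
n=20: ⌈(21·112)/153⌉ − ⌈(20·112)/153⌉ = ⌈2352/153⌉ − ⌈2240/153⌉ = 16 − 15 = 1
n=21: ⌈(22·112)/153⌉ − ⌈(21·112)/153⌉ = ⌈2464/153⌉ − ⌈2352/153⌉ = 17 − 16 = 1
n=22: ⌈(23·112)/153⌉ − ⌈(22·112)/153⌉ = ⌈2576/153⌉ − ⌈2464/153⌉ = 17 − 17 = 0
n=23: ⌈(24·112)/153⌉ − ⌈(23·112)/153⌉ = ⌈2688/153⌉ − ⌈2576/153⌉ = 18 − 17 = 1
n=24: ⌈(25·112)/153⌉ − ⌈(24·112)/153⌉ = ⌈2800/153⌉ − ⌈2688/153⌉ = 19 − 18 = 1
n=25: ⌈(26·112)/153⌉ − ⌈(25·112)/153⌉ = ⌈2912/153⌉ − ⌈2800/153⌉ = 20 − 19 = 1
n=26: ⌈(27·112)/153⌉ − ⌈(26·112)/153⌉ = ⌈3024/153⌉ − ⌈2912/153⌉ = 20 − 20 = 0
n=27: ⌈(28·112)/153⌉ − ⌈(27·112)/153⌉ = ⌈3136/153⌉ − ⌈3024/153⌉ = 21 − 20 = 1
n=28: ⌈(29·112)/153⌉ − ⌈(28·112)/153⌉ = ⌈3248/153⌉ − ⌈3136/153⌉ = 22 − 21 = 1
n=29: ⌈(30·112)/153⌉ − ⌈(29·112)/153⌉ = ⌈3360/153⌉ − ⌈3248/153⌉ = 22 − 22 = 0
n=30: ⌈(31·112)/153⌉ − ⌈(30·112)/153⌉ = ⌈3472/153⌉ − ⌈3360/153⌉ = 23 − 22 = 1
n=31: ⌈(32·112)/153⌉ − ⌈(31·112)/153⌉ = ⌈3584/153⌉ − ⌈3472/153⌉ = 24 − 23 = 1
n=32: ⌈(33·112)/153⌉ − ⌈(32·112)/153⌉ = ⌈3696/153⌉ − ⌈3584/153⌉ = 25 − 24 = 1
n=33: ⌈(34·112)/153⌉ − ⌈(33·112)/153⌉ = ⌈3808/153⌉ − ⌈3696/153⌉ = 25 − 25 = 0
n=34: ⌈(35·112)/153⌉ − ⌈(34·112)/153⌉ = ⌈3920/153⌉ − ⌈3808/153⌉ = 26 − 25 = 1
n=35: ⌈(36·112)/153⌉ − ⌈(35·112)/153⌉ = ⌈4032/153⌉ − ⌈3920/153⌉ = 27 − 26 = 1
n=36: ⌈(37·112)/153⌉ − ⌈(36·112)/153⌉ = ⌈4144/153⌉ − ⌈4032/153⌉ = 28 − 27 = 1
n=37: ⌈(38·112)/153⌉ − ⌈(37·112)/153⌉ = ⌈4256/153⌉ − ⌈4144/153⌉ = 28 − 28 = 0
n=38: ⌈(39·112)/153⌉ − ⌈(38·112)/153⌉ = ⌈4368/153⌉ − ⌈4256/153⌉ = 29 − 28 = 1
n=39: ⌈(40·112)/153⌉ − ⌈(39·112)/153⌉ = ⌈4480/153⌉ − ⌈4368/153⌉ = 30 − 29 = 1
n=40: ⌈(41·112)/153⌉ − ⌈(40·112)/153⌉ = ⌈4592/153⌉ − ⌈4480/153⌉ = 31 − 30 = 1
n=41: ⌈(42·112)/153⌉ − ⌈(41·112)/153⌉ = ⌈4704/153⌉ − ⌈4592/153⌉ = 31 − 31 = 0
n=42: ⌈(43·112)/153⌉ − ⌈(42·112)/153⌉ = ⌈4816/153⌉ − ⌈4704/153⌉ = 32 − 31 = 1
n=43: ⌈(44·112)/153⌉ − ⌈(43·112)/153⌉ = ⌈4928/153⌉ − ⌈4816/153⌉ = 33 − 32 = 1
n=44: ⌈(45·112)/153⌉ − ⌈(44·112)/153⌉ = ⌈5040/153⌉ − ⌈4928/153⌉ = 33 − 33 = 0
n=45: ⌈(46·112)/153⌉ − ⌈(45·112)/153⌉ = ⌈5152/153⌉ − ⌈5040/153⌉ = 34 − 33 = 1
n=46: ⌈(47·112)/153⌉ − ⌈(46·112)/153⌉ = ⌈5264/153⌉ − ⌈5152/153⌉ = 35 − 34 = 1
n=47: ⌈(48·112)/153⌉ − ⌈(47·112)/153⌉ = ⌈5376/153⌉ − ⌈5264/153⌉ = 36 − 35 = 1
n=48: ⌈(49·112)/153⌉ − ⌈(48·112)/153⌉ = ⌈5488/153⌉ − ⌈5376/153⌉ = 36 − 36 = 0
n=49: ⌈(50·112)/153⌉ − ⌈(49·112)/153⌉ = ⌈5600/153⌉ − ⌈5488/153⌉ = 37 − 36 = 1
n=50: ⌈(51·112)/153⌉ − ⌈(50·112)/153⌉ = ⌈5712/153⌉ − ⌈5600/153⌉ = 38 − 37 = 1
n=51: ⌈(52·112)/153⌉ − ⌈(51·112)/153⌉ = ⌈5824/153⌉ − ⌈5712/153⌉ = 39 − 38 = 1
n=52: ⌈(53·112)/153⌉ − ⌈(52·112)/153⌉ = ⌈5936/153⌉ − ⌈5824/153⌉ = 39 − 39 = 0
n=53: ⌈(54·112)/153⌉ − ⌈(53·112)/153⌉ = ⌈6048/153⌉ − ⌈5936/153⌉ = 40 − 39 = 1
n=54: ⌈(55·112)/153⌉ − ⌈(54·112)/153⌉ = ⌈6160/153⌉ − ⌈6048/153⌉ = 41 − 40 = 1
n=55: ⌈(56·112)/153⌉ − ⌈(55·112)/153⌉ = ⌈6272/153⌉ − ⌈6160/153⌉ = 41 − 41 = 0
n=56: ⌈(57·112)/153⌉ − ⌈(56·112)/153⌉ = ⌈6384/153⌉ − ⌈6272/153⌉ = 42 − 41 = 1
n=57: ⌈(58·112)/153⌉ − ⌈(57·112)/153⌉ = ⌈6496/153⌉ − ⌈6384/153⌉ = 43 − 42 = 1
n=58: ⌈(59·112)/153⌉ − ⌈(58·112)/153⌉ = ⌈6608/153⌉ − ⌈6496/153⌉ = 44 − 43 = 1
n=59: ⌈(60·112)/153⌉ − ⌈(59·112)/153⌉ = ⌈6720/153⌉ − ⌈6608/153⌉ = 44 − 44 = 0
n=60: ⌈(61·112)/153⌉ − ⌈(60·112)/153⌉ = ⌈6832/153⌉ − ⌈6720/153⌉ = 45 − 44 = 1
n=61: ⌈(62·112)/153⌉ − ⌈(61·112)/153⌉ = ⌈6944/153⌉ − ⌈6832/153⌉ = 46 − 45 = 1
n=62: ⌈(63·112)/153⌉ − ⌈(62·112)/153⌉ = ⌈7056/153⌉ − ⌈6944/153⌉ = 47 − 46 = 1
n=63: ⌈(64·112)/153⌉ − ⌈(63·112)/153⌉ = ⌈7168/153⌉ − ⌈7056/153⌉ = 47 − 47 = 0
n=64: ⌈(65·112)/153⌉ − ⌈(64·112)/153⌉ = ⌈7280/153⌉ − ⌈7168/153⌉ = 48 − 47 = 1
n=65: ⌈(66·112)/153⌉ − ⌈(65·112)/153⌉ = ⌈7392/153⌉ − ⌈7280/153⌉ = 49 − 48 = 1
n=66: ⌈(67·112)/153⌉ − ⌈(66·112)/153⌉ = ⌈7504/153⌉ − ⌈7392/153⌉ = 50 − 49 = 1
n=67: ⌈(68·112)/153⌉ − ⌈(67·112)/153⌉ = ⌈7616/153⌉ − ⌈7504/153⌉ = 50 − 50 = 0
n=68: ⌈(69·112)/153⌉ − ⌈(68·112)/153⌉ = ⌈7728/153⌉ − ⌈7616/153⌉ = 51 − 50 = 1
n=69: ⌈(70·112)/153⌉ − ⌈(69·112)/153⌉ = ⌈7840/153⌉ − ⌈7728/153⌉ = 52 − 51 = 1
n=70: ⌈(71·112)/153⌉ − ⌈(70·112)/153⌉ = ⌈7952/153⌉ − ⌈7840/153⌉ = 52 − 52 = 0
n=71: ⌈(72·112)/153⌉ − ⌈(71·112)/153⌉ = ⌈8064/153⌉ − ⌈7952/153⌉ = 53 − 52 = 1


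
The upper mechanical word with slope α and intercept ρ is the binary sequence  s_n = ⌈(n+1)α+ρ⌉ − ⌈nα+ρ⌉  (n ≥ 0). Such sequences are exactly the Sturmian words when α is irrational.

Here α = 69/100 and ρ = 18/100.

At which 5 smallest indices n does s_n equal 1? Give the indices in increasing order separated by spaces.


n=0: ⌈87/100⌉−⌈18/100⌉ = 1−1 = 0
n=1: ⌈156/100⌉−⌈87/100⌉ = 2−1 = 1  ← one
n=2: ⌈225/100⌉−⌈156/100⌉ = 3−2 = 1  ← one
n=3: ⌈294/100⌉−⌈225/100⌉ = 3−3 = 0
n=4: ⌈363/100⌉−⌈294/100⌉ = 4−3 = 1  ← one
n=5: ⌈432/100⌉−⌈363/100⌉ = 5−4 = 1  ← one
n=6: ⌈501/100⌉−⌈432/100⌉ = 6−5 = 1  ← one
positions of the first 5 ones: 1 2 4 5 6

1 2 4 5 6


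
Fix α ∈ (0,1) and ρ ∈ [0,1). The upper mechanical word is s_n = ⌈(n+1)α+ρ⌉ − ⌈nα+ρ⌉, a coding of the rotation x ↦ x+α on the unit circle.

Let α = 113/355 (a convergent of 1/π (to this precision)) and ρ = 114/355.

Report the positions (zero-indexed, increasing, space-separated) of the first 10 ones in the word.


n=0: ⌈227/355⌉−⌈114/355⌉ = 1−1 = 0
n=1: ⌈340/355⌉−⌈227/355⌉ = 1−1 = 0
n=2: ⌈453/355⌉−⌈340/355⌉ = 2−1 = 1  ← one
n=3: ⌈566/355⌉−⌈453/355⌉ = 2−2 = 0
n=4: ⌈679/355⌉−⌈566/355⌉ = 2−2 = 0
n=5: ⌈792/355⌉−⌈679/355⌉ = 3−2 = 1  ← one
n=6: ⌈905/355⌉−⌈792/355⌉ = 3−3 = 0
n=7: ⌈1018/355⌉−⌈905/355⌉ = 3−3 = 0
n=8: ⌈1131/355⌉−⌈1018/355⌉ = 4−3 = 1  ← one
n=9: ⌈1244/355⌉−⌈1131/355⌉ = 4−4 = 0
n=10: ⌈1357/355⌉−⌈1244/355⌉ = 4−4 = 0
n=11: ⌈1470/355⌉−⌈1357/355⌉ = 5−4 = 1  ← one
n=12: ⌈1583/355⌉−⌈1470/355⌉ = 5−5 = 0
n=13: ⌈1696/355⌉−⌈1583/355⌉ = 5−5 = 0
n=14: ⌈1809/355⌉−⌈1696/355⌉ = 6−5 = 1  ← one
n=15: ⌈1922/355⌉−⌈1809/355⌉ = 6−6 = 0
n=16: ⌈2035/355⌉−⌈1922/355⌉ = 6−6 = 0
n=17: ⌈2148/355⌉−⌈2035/355⌉ = 7−6 = 1  ← one
n=18: ⌈2261/355⌉−⌈2148/355⌉ = 7−7 = 0
n=19: ⌈2374/355⌉−⌈2261/355⌉ = 7−7 = 0
n=20: ⌈2487/355⌉−⌈2374/355⌉ = 8−7 = 1  ← one
n=21: ⌈2600/355⌉−⌈2487/355⌉ = 8−8 = 0
n=22: ⌈2713/355⌉−⌈2600/355⌉ = 8−8 = 0
n=23: ⌈2826/355⌉−⌈2713/355⌉ = 8−8 = 0
n=24: ⌈2939/355⌉−⌈2826/355⌉ = 9−8 = 1  ← one
n=25: ⌈3052/355⌉−⌈2939/355⌉ = 9−9 = 0
n=26: ⌈3165/355⌉−⌈3052/355⌉ = 9−9 = 0
n=27: ⌈3278/355⌉−⌈3165/355⌉ = 10−9 = 1  ← one
n=28: ⌈3391/355⌉−⌈3278/355⌉ = 10−10 = 0
n=29: ⌈3504/355⌉−⌈3391/355⌉ = 10−10 = 0
n=30: ⌈3617/355⌉−⌈3504/355⌉ = 11−10 = 1  ← one
positions of the first 10 ones: 2 5 8 11 14 17 20 24 27 30

2 5 8 11 14 17 20 24 27 30


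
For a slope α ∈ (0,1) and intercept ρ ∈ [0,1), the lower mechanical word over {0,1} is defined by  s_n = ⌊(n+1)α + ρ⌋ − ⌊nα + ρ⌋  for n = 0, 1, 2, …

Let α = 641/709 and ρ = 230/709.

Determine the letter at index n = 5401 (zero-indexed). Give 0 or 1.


(n+1)α + ρ = (5402·641 + 230) / 709 = 3462912/709
nα + ρ     = (5401·641 + 230) / 709 = 3462271/709
⌊3462912/709⌋ = 4884,  ⌊3462271/709⌋ = 4883
s_{5401} = 4884 − 4883 = 1

1


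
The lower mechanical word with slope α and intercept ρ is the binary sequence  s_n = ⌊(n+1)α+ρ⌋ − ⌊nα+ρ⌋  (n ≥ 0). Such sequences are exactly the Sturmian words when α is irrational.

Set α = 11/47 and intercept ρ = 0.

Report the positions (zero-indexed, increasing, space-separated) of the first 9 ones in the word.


n=0: ⌊11/47⌋−⌊0/47⌋ = 0−0 = 0
n=1: ⌊22/47⌋−⌊11/47⌋ = 0−0 = 0
n=2: ⌊33/47⌋−⌊22/47⌋ = 0−0 = 0
n=3: ⌊44/47⌋−⌊33/47⌋ = 0−0 = 0
n=4: ⌊55/47⌋−⌊44/47⌋ = 1−0 = 1  ← one
n=5: ⌊66/47⌋−⌊55/47⌋ = 1−1 = 0
n=6: ⌊77/47⌋−⌊66/47⌋ = 1−1 = 0
n=7: ⌊88/47⌋−⌊77/47⌋ = 1−1 = 0
n=8: ⌊99/47⌋−⌊88/47⌋ = 2−1 = 1  ← one
n=9: ⌊110/47⌋−⌊99/47⌋ = 2−2 = 0
n=10: ⌊121/47⌋−⌊110/47⌋ = 2−2 = 0
n=11: ⌊132/47⌋−⌊121/47⌋ = 2−2 = 0
n=12: ⌊143/47⌋−⌊132/47⌋ = 3−2 = 1  ← one
n=13: ⌊154/47⌋−⌊143/47⌋ = 3−3 = 0
n=14: ⌊165/47⌋−⌊154/47⌋ = 3−3 = 0
n=15: ⌊176/47⌋−⌊165/47⌋ = 3−3 = 0
n=16: ⌊187/47⌋−⌊176/47⌋ = 3−3 = 0
n=17: ⌊198/47⌋−⌊187/47⌋ = 4−3 = 1  ← one
n=18: ⌊209/47⌋−⌊198/47⌋ = 4−4 = 0
n=19: ⌊220/47⌋−⌊209/47⌋ = 4−4 = 0
n=20: ⌊231/47⌋−⌊220/47⌋ = 4−4 = 0
n=21: ⌊242/47⌋−⌊231/47⌋ = 5−4 = 1  ← one
n=22: ⌊253/47⌋−⌊242/47⌋ = 5−5 = 0
n=23: ⌊264/47⌋−⌊253/47⌋ = 5−5 = 0
n=24: ⌊275/47⌋−⌊264/47⌋ = 5−5 = 0
n=25: ⌊286/47⌋−⌊275/47⌋ = 6−5 = 1  ← one
n=26: ⌊297/47⌋−⌊286/47⌋ = 6−6 = 0
n=27: ⌊308/47⌋−⌊297/47⌋ = 6−6 = 0
n=28: ⌊319/47⌋−⌊308/47⌋ = 6−6 = 0
n=29: ⌊330/47⌋−⌊319/47⌋ = 7−6 = 1  ← one
n=30: ⌊341/47⌋−⌊330/47⌋ = 7−7 = 0
n=31: ⌊352/47⌋−⌊341/47⌋ = 7−7 = 0
n=32: ⌊363/47⌋−⌊352/47⌋ = 7−7 = 0
n=33: ⌊374/47⌋−⌊363/47⌋ = 7−7 = 0
n=34: ⌊385/47⌋−⌊374/47⌋ = 8−7 = 1  ← one
n=35: ⌊396/47⌋−⌊385/47⌋ = 8−8 = 0
n=36: ⌊407/47⌋−⌊396/47⌋ = 8−8 = 0
n=37: ⌊418/47⌋−⌊407/47⌋ = 8−8 = 0
n=38: ⌊429/47⌋−⌊418/47⌋ = 9−8 = 1  ← one
positions of the first 9 ones: 4 8 12 17 21 25 29 34 38

4 8 12 17 21 25 29 34 38


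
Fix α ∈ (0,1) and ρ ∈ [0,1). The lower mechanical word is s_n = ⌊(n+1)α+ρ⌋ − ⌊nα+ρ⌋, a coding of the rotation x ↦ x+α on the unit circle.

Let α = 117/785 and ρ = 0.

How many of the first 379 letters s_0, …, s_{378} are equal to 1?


#1s = Σ_{n=0}^{378} s_n = Σ_{n=0}^{378} (⌊(n+1)α+ρ⌋ − ⌊nα+ρ⌋)
the sum telescopes: every ⌊nα+ρ⌋ with 0 < n < 379 appears once with + and once with −, leaving ⌊379α+ρ⌋ − ⌊0·α+ρ⌋
379α + ρ = (379·117) / 785 = 44343/785
ρ = 0/785
⌊44343/785⌋ = 56,  ⌊0/785⌋ = 0
#1s = 56 − 0 = 56

56


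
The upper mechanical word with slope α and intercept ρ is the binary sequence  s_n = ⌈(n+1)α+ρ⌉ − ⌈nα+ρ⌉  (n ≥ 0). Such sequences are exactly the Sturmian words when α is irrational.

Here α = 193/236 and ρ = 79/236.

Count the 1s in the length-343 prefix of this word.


280

#1s = Σ_{n=0}^{342} s_n = Σ_{n=0}^{342} (⌈(n+1)α+ρ⌉ − ⌈nα+ρ⌉)
the sum telescopes: every ⌈nα+ρ⌉ with 0 < n < 343 appears once with + and once with −, leaving ⌈343α+ρ⌉ − ⌈0·α+ρ⌉
343α + ρ = (343·193 + 79) / 236 = 66278/236
ρ = 79/236
⌈66278/236⌉ = 281,  ⌈79/236⌉ = 1
#1s = 281 − 1 = 280


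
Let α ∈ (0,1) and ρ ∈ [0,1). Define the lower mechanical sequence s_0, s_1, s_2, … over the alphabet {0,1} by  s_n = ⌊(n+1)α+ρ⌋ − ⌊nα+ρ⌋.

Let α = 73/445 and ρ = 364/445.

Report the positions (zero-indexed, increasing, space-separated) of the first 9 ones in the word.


1 7 13 19 25 31 37 43 49

n=0: ⌊437/445⌋−⌊364/445⌋ = 0−0 = 0
n=1: ⌊510/445⌋−⌊437/445⌋ = 1−0 = 1  ← one
n=2: ⌊583/445⌋−⌊510/445⌋ = 1−1 = 0
n=3: ⌊656/445⌋−⌊583/445⌋ = 1−1 = 0
n=4: ⌊729/445⌋−⌊656/445⌋ = 1−1 = 0
n=5: ⌊802/445⌋−⌊729/445⌋ = 1−1 = 0
n=6: ⌊875/445⌋−⌊802/445⌋ = 1−1 = 0
n=7: ⌊948/445⌋−⌊875/445⌋ = 2−1 = 1  ← one
n=8: ⌊1021/445⌋−⌊948/445⌋ = 2−2 = 0
n=9: ⌊1094/445⌋−⌊1021/445⌋ = 2−2 = 0
n=10: ⌊1167/445⌋−⌊1094/445⌋ = 2−2 = 0
n=11: ⌊1240/445⌋−⌊1167/445⌋ = 2−2 = 0
n=12: ⌊1313/445⌋−⌊1240/445⌋ = 2−2 = 0
n=13: ⌊1386/445⌋−⌊1313/445⌋ = 3−2 = 1  ← one
n=14: ⌊1459/445⌋−⌊1386/445⌋ = 3−3 = 0
n=15: ⌊1532/445⌋−⌊1459/445⌋ = 3−3 = 0
n=16: ⌊1605/445⌋−⌊1532/445⌋ = 3−3 = 0
n=17: ⌊1678/445⌋−⌊1605/445⌋ = 3−3 = 0
n=18: ⌊1751/445⌋−⌊1678/445⌋ = 3−3 = 0
n=19: ⌊1824/445⌋−⌊1751/445⌋ = 4−3 = 1  ← one
n=20: ⌊1897/445⌋−⌊1824/445⌋ = 4−4 = 0
n=21: ⌊1970/445⌋−⌊1897/445⌋ = 4−4 = 0
n=22: ⌊2043/445⌋−⌊1970/445⌋ = 4−4 = 0
n=23: ⌊2116/445⌋−⌊2043/445⌋ = 4−4 = 0
n=24: ⌊2189/445⌋−⌊2116/445⌋ = 4−4 = 0
n=25: ⌊2262/445⌋−⌊2189/445⌋ = 5−4 = 1  ← one
n=26: ⌊2335/445⌋−⌊2262/445⌋ = 5−5 = 0
n=27: ⌊2408/445⌋−⌊2335/445⌋ = 5−5 = 0
n=28: ⌊2481/445⌋−⌊2408/445⌋ = 5−5 = 0
n=29: ⌊2554/445⌋−⌊2481/445⌋ = 5−5 = 0
n=30: ⌊2627/445⌋−⌊2554/445⌋ = 5−5 = 0
n=31: ⌊2700/445⌋−⌊2627/445⌋ = 6−5 = 1  ← one
n=32: ⌊2773/445⌋−⌊2700/445⌋ = 6−6 = 0
n=33: ⌊2846/445⌋−⌊2773/445⌋ = 6−6 = 0
n=34: ⌊2919/445⌋−⌊2846/445⌋ = 6−6 = 0
n=35: ⌊2992/445⌋−⌊2919/445⌋ = 6−6 = 0
n=36: ⌊3065/445⌋−⌊2992/445⌋ = 6−6 = 0
n=37: ⌊3138/445⌋−⌊3065/445⌋ = 7−6 = 1  ← one
n=38: ⌊3211/445⌋−⌊3138/445⌋ = 7−7 = 0
n=39: ⌊3284/445⌋−⌊3211/445⌋ = 7−7 = 0
n=40: ⌊3357/445⌋−⌊3284/445⌋ = 7−7 = 0
n=41: ⌊3430/445⌋−⌊3357/445⌋ = 7−7 = 0
n=42: ⌊3503/445⌋−⌊3430/445⌋ = 7−7 = 0
n=43: ⌊3576/445⌋−⌊3503/445⌋ = 8−7 = 1  ← one
n=44: ⌊3649/445⌋−⌊3576/445⌋ = 8−8 = 0
n=45: ⌊3722/445⌋−⌊3649/445⌋ = 8−8 = 0
n=46: ⌊3795/445⌋−⌊3722/445⌋ = 8−8 = 0
n=47: ⌊3868/445⌋−⌊3795/445⌋ = 8−8 = 0
n=48: ⌊3941/445⌋−⌊3868/445⌋ = 8−8 = 0
n=49: ⌊4014/445⌋−⌊3941/445⌋ = 9−8 = 1  ← one
positions of the first 9 ones: 1 7 13 19 25 31 37 43 49


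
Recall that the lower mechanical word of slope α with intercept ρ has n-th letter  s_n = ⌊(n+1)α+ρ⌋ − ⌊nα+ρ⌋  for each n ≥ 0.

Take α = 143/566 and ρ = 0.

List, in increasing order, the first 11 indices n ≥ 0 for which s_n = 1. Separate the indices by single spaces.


n=0: ⌊143/566⌋−⌊0/566⌋ = 0−0 = 0
n=1: ⌊286/566⌋−⌊143/566⌋ = 0−0 = 0
n=2: ⌊429/566⌋−⌊286/566⌋ = 0−0 = 0
n=3: ⌊572/566⌋−⌊429/566⌋ = 1−0 = 1  ← one
n=4: ⌊715/566⌋−⌊572/566⌋ = 1−1 = 0
n=5: ⌊858/566⌋−⌊715/566⌋ = 1−1 = 0
n=6: ⌊1001/566⌋−⌊858/566⌋ = 1−1 = 0
n=7: ⌊1144/566⌋−⌊1001/566⌋ = 2−1 = 1  ← one
n=8: ⌊1287/566⌋−⌊1144/566⌋ = 2−2 = 0
n=9: ⌊1430/566⌋−⌊1287/566⌋ = 2−2 = 0
n=10: ⌊1573/566⌋−⌊1430/566⌋ = 2−2 = 0
n=11: ⌊1716/566⌋−⌊1573/566⌋ = 3−2 = 1  ← one
n=12: ⌊1859/566⌋−⌊1716/566⌋ = 3−3 = 0
n=13: ⌊2002/566⌋−⌊1859/566⌋ = 3−3 = 0
n=14: ⌊2145/566⌋−⌊2002/566⌋ = 3−3 = 0
n=15: ⌊2288/566⌋−⌊2145/566⌋ = 4−3 = 1  ← one
n=16: ⌊2431/566⌋−⌊2288/566⌋ = 4−4 = 0
n=17: ⌊2574/566⌋−⌊2431/566⌋ = 4−4 = 0
n=18: ⌊2717/566⌋−⌊2574/566⌋ = 4−4 = 0
n=19: ⌊2860/566⌋−⌊2717/566⌋ = 5−4 = 1  ← one
n=20: ⌊3003/566⌋−⌊2860/566⌋ = 5−5 = 0
n=21: ⌊3146/566⌋−⌊3003/566⌋ = 5−5 = 0
n=22: ⌊3289/566⌋−⌊3146/566⌋ = 5−5 = 0
n=23: ⌊3432/566⌋−⌊3289/566⌋ = 6−5 = 1  ← one
n=24: ⌊3575/566⌋−⌊3432/566⌋ = 6−6 = 0
n=25: ⌊3718/566⌋−⌊3575/566⌋ = 6−6 = 0
n=26: ⌊3861/566⌋−⌊3718/566⌋ = 6−6 = 0
n=27: ⌊4004/566⌋−⌊3861/566⌋ = 7−6 = 1  ← one
n=28: ⌊4147/566⌋−⌊4004/566⌋ = 7−7 = 0
n=29: ⌊4290/566⌋−⌊4147/566⌋ = 7−7 = 0
n=30: ⌊4433/566⌋−⌊4290/566⌋ = 7−7 = 0
n=31: ⌊4576/566⌋−⌊4433/566⌋ = 8−7 = 1  ← one
n=32: ⌊4719/566⌋−⌊4576/566⌋ = 8−8 = 0
n=33: ⌊4862/566⌋−⌊4719/566⌋ = 8−8 = 0
n=34: ⌊5005/566⌋−⌊4862/566⌋ = 8−8 = 0
n=35: ⌊5148/566⌋−⌊5005/566⌋ = 9−8 = 1  ← one
n=36: ⌊5291/566⌋−⌊5148/566⌋ = 9−9 = 0
n=37: ⌊5434/566⌋−⌊5291/566⌋ = 9−9 = 0
n=38: ⌊5577/566⌋−⌊5434/566⌋ = 9−9 = 0
n=39: ⌊5720/566⌋−⌊5577/566⌋ = 10−9 = 1  ← one
n=40: ⌊5863/566⌋−⌊5720/566⌋ = 10−10 = 0
n=41: ⌊6006/566⌋−⌊5863/566⌋ = 10−10 = 0
n=42: ⌊6149/566⌋−⌊6006/566⌋ = 10−10 = 0
n=43: ⌊6292/566⌋−⌊6149/566⌋ = 11−10 = 1  ← one
positions of the first 11 ones: 3 7 11 15 19 23 27 31 35 39 43

3 7 11 15 19 23 27 31 35 39 43


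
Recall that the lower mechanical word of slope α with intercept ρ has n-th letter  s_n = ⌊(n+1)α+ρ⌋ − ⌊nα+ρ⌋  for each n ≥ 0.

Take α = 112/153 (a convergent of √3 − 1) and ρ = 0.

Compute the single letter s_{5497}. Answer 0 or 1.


1

(n+1)α + ρ = (5498·112) / 153 = 615776/153
nα + ρ     = (5497·112) / 153 = 615664/153
⌊615776/153⌋ = 4024,  ⌊615664/153⌋ = 4023
s_{5497} = 4024 − 4023 = 1


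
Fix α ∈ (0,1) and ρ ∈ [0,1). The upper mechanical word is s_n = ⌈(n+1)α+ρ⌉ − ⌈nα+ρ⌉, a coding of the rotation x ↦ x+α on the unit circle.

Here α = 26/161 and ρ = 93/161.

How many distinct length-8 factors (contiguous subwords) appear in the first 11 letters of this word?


4

t_n = ⌈(n·26+93)/161⌉ for n = 0 … 11:
  n=0…9: ⌈93/161⌉=1 ⌈119/161⌉=1 ⌈145/161⌉=1 ⌈171/161⌉=2 ⌈197/161⌉=2 ⌈223/161⌉=2 ⌈249/161⌉=2 ⌈275/161⌉=2 ⌈301/161⌉=2 ⌈327/161⌉=3
  n=10…11: ⌈353/161⌉=3 ⌈379/161⌉=3
s_n = t_(n+1) − t_n for n = 0 … 10 gives
prefix = 00100000100
slide a length-8 window over [0..7] … [3..10] (4 windows); first occurrence of each distinct factor:
  [  0..  7] 00100000
  [  1..  8] 01000001
  [  2..  9] 10000010
  [  3.. 10] 00000100
distinct factors: {00000100, 00100000, 01000001, 10000010}
count = 4  (Sturmian bound for length 8 is 9)


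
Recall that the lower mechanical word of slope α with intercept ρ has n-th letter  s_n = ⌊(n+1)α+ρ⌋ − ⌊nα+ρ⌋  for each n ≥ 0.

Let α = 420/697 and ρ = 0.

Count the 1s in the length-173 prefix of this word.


104

#1s = Σ_{n=0}^{172} s_n = Σ_{n=0}^{172} (⌊(n+1)α+ρ⌋ − ⌊nα+ρ⌋)
the sum telescopes: every ⌊nα+ρ⌋ with 0 < n < 173 appears once with + and once with −, leaving ⌊173α+ρ⌋ − ⌊0·α+ρ⌋
173α + ρ = (173·420) / 697 = 72660/697
ρ = 0/697
⌊72660/697⌋ = 104,  ⌊0/697⌋ = 0
#1s = 104 − 0 = 104


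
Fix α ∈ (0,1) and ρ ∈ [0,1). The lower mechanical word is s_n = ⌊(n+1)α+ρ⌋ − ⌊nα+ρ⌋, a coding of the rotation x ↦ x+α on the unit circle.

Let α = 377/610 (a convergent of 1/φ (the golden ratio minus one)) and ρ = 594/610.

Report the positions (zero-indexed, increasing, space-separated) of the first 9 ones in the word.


0 1 3 4 6 8 9 11 12

n=0: ⌊971/610⌋−⌊594/610⌋ = 1−0 = 1  ← one
n=1: ⌊1348/610⌋−⌊971/610⌋ = 2−1 = 1  ← one
n=2: ⌊1725/610⌋−⌊1348/610⌋ = 2−2 = 0
n=3: ⌊2102/610⌋−⌊1725/610⌋ = 3−2 = 1  ← one
n=4: ⌊2479/610⌋−⌊2102/610⌋ = 4−3 = 1  ← one
n=5: ⌊2856/610⌋−⌊2479/610⌋ = 4−4 = 0
n=6: ⌊3233/610⌋−⌊2856/610⌋ = 5−4 = 1  ← one
n=7: ⌊3610/610⌋−⌊3233/610⌋ = 5−5 = 0
n=8: ⌊3987/610⌋−⌊3610/610⌋ = 6−5 = 1  ← one
n=9: ⌊4364/610⌋−⌊3987/610⌋ = 7−6 = 1  ← one
n=10: ⌊4741/610⌋−⌊4364/610⌋ = 7−7 = 0
n=11: ⌊5118/610⌋−⌊4741/610⌋ = 8−7 = 1  ← one
n=12: ⌊5495/610⌋−⌊5118/610⌋ = 9−8 = 1  ← one
positions of the first 9 ones: 0 1 3 4 6 8 9 11 12


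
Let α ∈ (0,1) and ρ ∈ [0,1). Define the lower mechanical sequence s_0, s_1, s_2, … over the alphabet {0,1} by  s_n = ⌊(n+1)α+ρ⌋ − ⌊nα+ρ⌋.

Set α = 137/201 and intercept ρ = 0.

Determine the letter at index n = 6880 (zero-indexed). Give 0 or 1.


(n+1)α + ρ = (6881·137) / 201 = 942697/201
nα + ρ     = (6880·137) / 201 = 942560/201
⌊942697/201⌋ = 4690,  ⌊942560/201⌋ = 4689
s_{6880} = 4690 − 4689 = 1

1


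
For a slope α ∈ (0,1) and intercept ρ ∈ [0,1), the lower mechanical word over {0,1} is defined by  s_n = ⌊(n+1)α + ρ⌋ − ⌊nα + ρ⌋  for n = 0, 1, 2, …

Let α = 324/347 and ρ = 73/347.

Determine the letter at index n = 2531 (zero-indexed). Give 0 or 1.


(n+1)α + ρ = (2532·324 + 73) / 347 = 820441/347
nα + ρ     = (2531·324 + 73) / 347 = 820117/347
⌊820441/347⌋ = 2364,  ⌊820117/347⌋ = 2363
s_{2531} = 2364 − 2363 = 1

1


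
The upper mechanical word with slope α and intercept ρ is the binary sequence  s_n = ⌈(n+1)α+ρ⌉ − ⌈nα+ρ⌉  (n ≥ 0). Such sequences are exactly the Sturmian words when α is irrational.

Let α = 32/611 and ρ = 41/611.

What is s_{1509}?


(n+1)α + ρ = (1510·32 + 41) / 611 = 48361/611
nα + ρ     = (1509·32 + 41) / 611 = 48329/611
⌈48361/611⌉ = 80,  ⌈48329/611⌉ = 80
s_{1509} = 80 − 80 = 0

0


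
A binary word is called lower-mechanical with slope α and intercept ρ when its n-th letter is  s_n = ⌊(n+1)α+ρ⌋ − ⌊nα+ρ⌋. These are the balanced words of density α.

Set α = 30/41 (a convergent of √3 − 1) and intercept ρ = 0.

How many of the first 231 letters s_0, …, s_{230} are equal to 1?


169

#1s = Σ_{n=0}^{230} s_n = Σ_{n=0}^{230} (⌊(n+1)α+ρ⌋ − ⌊nα+ρ⌋)
the sum telescopes: every ⌊nα+ρ⌋ with 0 < n < 231 appears once with + and once with −, leaving ⌊231α+ρ⌋ − ⌊0·α+ρ⌋
231α + ρ = (231·30) / 41 = 6930/41
ρ = 0/41
⌊6930/41⌋ = 169,  ⌊0/41⌋ = 0
#1s = 169 − 0 = 169


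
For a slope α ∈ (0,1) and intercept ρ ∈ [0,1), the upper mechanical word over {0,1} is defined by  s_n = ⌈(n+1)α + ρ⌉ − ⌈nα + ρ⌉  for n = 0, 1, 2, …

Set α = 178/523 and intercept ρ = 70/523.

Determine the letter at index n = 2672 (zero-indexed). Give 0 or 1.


0

(n+1)α + ρ = (2673·178 + 70) / 523 = 475864/523
nα + ρ     = (2672·178 + 70) / 523 = 475686/523
⌈475864/523⌉ = 910,  ⌈475686/523⌉ = 910
s_{2672} = 910 − 910 = 0


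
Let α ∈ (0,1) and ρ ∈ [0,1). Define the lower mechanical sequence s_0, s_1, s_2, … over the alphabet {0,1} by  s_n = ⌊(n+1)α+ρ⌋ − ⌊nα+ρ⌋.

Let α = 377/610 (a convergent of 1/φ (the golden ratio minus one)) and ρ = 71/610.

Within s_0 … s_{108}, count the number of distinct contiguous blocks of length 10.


11

t_n = ⌊(n·377+71)/610⌋ for n = 0 … 109:
  n=0…9: ⌊71/610⌋=0 ⌊448/610⌋=0 ⌊825/610⌋=1 ⌊1202/610⌋=1 ⌊1579/610⌋=2 ⌊1956/610⌋=3 ⌊2333/610⌋=3 ⌊2710/610⌋=4 ⌊3087/610⌋=5 ⌊3464/610⌋=5
  n=10…19: ⌊3841/610⌋=6 ⌊4218/610⌋=6 ⌊4595/610⌋=7 ⌊4972/610⌋=8 ⌊5349/610⌋=8 ⌊5726/610⌋=9 ⌊6103/610⌋=10 ⌊6480/610⌋=10 ⌊6857/610⌋=11 ⌊7234/610⌋=11
  n=20…29: ⌊7611/610⌋=12 ⌊7988/610⌋=13 ⌊8365/610⌋=13 ⌊8742/610⌋=14 ⌊9119/610⌋=14 ⌊9496/610⌋=15 ⌊9873/610⌋=16 ⌊10250/610⌋=16 ⌊10627/610⌋=17 ⌊11004/610⌋=18
  n=30…39: ⌊11381/610⌋=18 ⌊11758/610⌋=19 ⌊12135/610⌋=19 ⌊12512/610⌋=20 ⌊12889/610⌋=21 ⌊13266/610⌋=21 ⌊13643/610⌋=22 ⌊14020/610⌋=22 ⌊14397/610⌋=23 ⌊14774/610⌋=24
  n=40…49: ⌊15151/610⌋=24 ⌊15528/610⌋=25 ⌊15905/610⌋=26 ⌊16282/610⌋=26 ⌊16659/610⌋=27 ⌊17036/610⌋=27 ⌊17413/610⌋=28 ⌊17790/610⌋=29 ⌊18167/610⌋=29 ⌊18544/610⌋=30
  n=50…59: ⌊18921/610⌋=31 ⌊19298/610⌋=31 ⌊19675/610⌋=32 ⌊20052/610⌋=32 ⌊20429/610⌋=33 ⌊20806/610⌋=34 ⌊21183/610⌋=34 ⌊21560/610⌋=35 ⌊21937/610⌋=35 ⌊22314/610⌋=36
  n=60…69: ⌊22691/610⌋=37 ⌊23068/610⌋=37 ⌊23445/610⌋=38 ⌊23822/610⌋=39 ⌊24199/610⌋=39 ⌊24576/610⌋=40 ⌊24953/610⌋=40 ⌊25330/610⌋=41 ⌊25707/610⌋=42 ⌊26084/610⌋=42
  n=70…79: ⌊26461/610⌋=43 ⌊26838/610⌋=43 ⌊27215/610⌋=44 ⌊27592/610⌋=45 ⌊27969/610⌋=45 ⌊28346/610⌋=46 ⌊28723/610⌋=47 ⌊29100/610⌋=47 ⌊29477/610⌋=48 ⌊29854/610⌋=48
  n=80…89: ⌊30231/610⌋=49 ⌊30608/610⌋=50 ⌊30985/610⌋=50 ⌊31362/610⌋=51 ⌊31739/610⌋=52 ⌊32116/610⌋=52 ⌊32493/610⌋=53 ⌊32870/610⌋=53 ⌊33247/610⌋=54 ⌊33624/610⌋=55
  n=90…99: ⌊34001/610⌋=55 ⌊34378/610⌋=56 ⌊34755/610⌋=56 ⌊35132/610⌋=57 ⌊35509/610⌋=58 ⌊35886/610⌋=58 ⌊36263/610⌋=59 ⌊36640/610⌋=60 ⌊37017/610⌋=60 ⌊37394/610⌋=61
  n=100…109: ⌊37771/610⌋=61 ⌊38148/610⌋=62 ⌊38525/610⌋=63 ⌊38902/610⌋=63 ⌊39279/610⌋=64 ⌊39656/610⌋=65 ⌊40033/610⌋=65 ⌊40410/610⌋=66 ⌊40787/610⌋=66 ⌊41164/610⌋=67
s_n = t_(n+1) − t_n for n = 0 … 108 gives
prefix = 0101101101011011010110101101101011010110110101101101011010110110101101011011010110110101101011011010110110101
slide a length-10 window over [0..9] … [99..108] (100 windows); first occurrence of each distinct factor:
  [  0..  9] 0101101101
  [  1.. 10] 1011011010
  [  2.. 11] 0110110101
  [  3.. 12] 1101101011
  [  4.. 13] 1011010110
  [  5.. 14] 0110101101
  [  6.. 15] 1101011011
  [  7.. 16] 1010110110
  [ 14.. 23] 1101011010
  [ 15.. 24] 1010110101
  [ 16.. 25] 0101101011
  (the other 89 windows repeat one of these)
distinct factors: {0101101011, 0101101101, 0110101101, 0110110101, 1010110101, 1010110110, 1011010110, 1011011010, 1101011010, 1101011011, 1101101011}
count = 11  (Sturmian bound for length 10 is 11)


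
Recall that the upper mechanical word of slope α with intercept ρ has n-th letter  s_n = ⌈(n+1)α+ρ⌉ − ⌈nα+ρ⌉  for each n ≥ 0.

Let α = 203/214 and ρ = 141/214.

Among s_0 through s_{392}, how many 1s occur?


#1s = Σ_{n=0}^{392} s_n = Σ_{n=0}^{392} (⌈(n+1)α+ρ⌉ − ⌈nα+ρ⌉)
the sum telescopes: every ⌈nα+ρ⌉ with 0 < n < 393 appears once with + and once with −, leaving ⌈393α+ρ⌉ − ⌈0·α+ρ⌉
393α + ρ = (393·203 + 141) / 214 = 79920/214
ρ = 141/214
⌈79920/214⌉ = 374,  ⌈141/214⌉ = 1
#1s = 374 − 1 = 373

373


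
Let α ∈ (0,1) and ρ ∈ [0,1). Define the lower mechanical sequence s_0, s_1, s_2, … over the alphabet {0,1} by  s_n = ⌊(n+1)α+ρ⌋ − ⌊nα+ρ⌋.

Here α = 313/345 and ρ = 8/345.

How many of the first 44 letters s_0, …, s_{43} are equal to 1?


#1s = Σ_{n=0}^{43} s_n = Σ_{n=0}^{43} (⌊(n+1)α+ρ⌋ − ⌊nα+ρ⌋)
the sum telescopes: every ⌊nα+ρ⌋ with 0 < n < 44 appears once with + and once with −, leaving ⌊44α+ρ⌋ − ⌊0·α+ρ⌋
44α + ρ = (44·313 + 8) / 345 = 13780/345
ρ = 8/345
⌊13780/345⌋ = 39,  ⌊8/345⌋ = 0
#1s = 39 − 0 = 39

39


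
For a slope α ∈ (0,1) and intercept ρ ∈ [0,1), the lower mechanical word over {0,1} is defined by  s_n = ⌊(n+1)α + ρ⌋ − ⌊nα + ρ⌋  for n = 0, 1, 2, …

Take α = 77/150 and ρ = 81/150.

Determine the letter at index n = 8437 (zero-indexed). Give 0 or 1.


(n+1)α + ρ = (8438·77 + 81) / 150 = 649807/150
nα + ρ     = (8437·77 + 81) / 150 = 649730/150
⌊649807/150⌋ = 4332,  ⌊649730/150⌋ = 4331
s_{8437} = 4332 − 4331 = 1

1


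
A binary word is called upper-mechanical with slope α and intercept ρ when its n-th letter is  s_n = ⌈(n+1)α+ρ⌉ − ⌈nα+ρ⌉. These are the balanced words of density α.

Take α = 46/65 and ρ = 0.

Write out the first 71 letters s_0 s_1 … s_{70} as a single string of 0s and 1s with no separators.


11101101110110111011011011101101110110111011011011101101110110110111011

n=0: ⌈(1·46)/65⌉ − ⌈(0·46)/65⌉ = ⌈46/65⌉ − ⌈0/65⌉ = 1 − 0 = 1
n=1: ⌈(2·46)/65⌉ − ⌈(1·46)/65⌉ = ⌈92/65⌉ − ⌈46/65⌉ = 2 − 1 = 1
n=2: ⌈(3·46)/65⌉ − ⌈(2·46)/65⌉ = ⌈138/65⌉ − ⌈92/65⌉ = 3 − 2 = 1
n=3: ⌈(4·46)/65⌉ − ⌈(3·46)/65⌉ = ⌈184/65⌉ − ⌈138/65⌉ = 3 − 3 = 0
n=4: ⌈(5·46)/65⌉ − ⌈(4·46)/65⌉ = ⌈230/65⌉ − ⌈184/65⌉ = 4 − 3 = 1
n=5: ⌈(6·46)/65⌉ − ⌈(5·46)/65⌉ = ⌈276/65⌉ − ⌈230/65⌉ = 5 − 4 = 1
n=6: ⌈(7·46)/65⌉ − ⌈(6·46)/65⌉ = ⌈322/65⌉ − ⌈276/65⌉ = 5 − 5 = 0
n=7: ⌈(8·46)/65⌉ − ⌈(7·46)/65⌉ = ⌈368/65⌉ − ⌈322/65⌉ = 6 − 5 = 1
n=8: ⌈(9·46)/65⌉ − ⌈(8·46)/65⌉ = ⌈414/65⌉ − ⌈368/65⌉ = 7 − 6 = 1
n=9: ⌈(10·46)/65⌉ − ⌈(9·46)/65⌉ = ⌈460/65⌉ − ⌈414/65⌉ = 8 − 7 = 1
n=10: ⌈(11·46)/65⌉ − ⌈(10·46)/65⌉ = ⌈506/65⌉ − ⌈460/65⌉ = 8 − 8 = 0
n=11: ⌈(12·46)/65⌉ − ⌈(11·46)/65⌉ = ⌈552/65⌉ − ⌈506/65⌉ = 9 − 8 = 1
n=12: ⌈(13·46)/65⌉ − ⌈(12·46)/65⌉ = ⌈598/65⌉ − ⌈552/65⌉ = 10 − 9 = 1
n=13: ⌈(14·46)/65⌉ − ⌈(13·46)/65⌉ = ⌈644/65⌉ − ⌈598/65⌉ = 10 − 10 = 0
n=14: ⌈(15·46)/65⌉ − ⌈(14·46)/65⌉ = ⌈690/65⌉ − ⌈644/65⌉ = 11 − 10 = 1
n=15: ⌈(16·46)/65⌉ − ⌈(15·46)/65⌉ = ⌈736/65⌉ − ⌈690/65⌉ = 12 − 11 = 1
n=16: ⌈(17·46)/65⌉ − ⌈(16·46)/65⌉ = ⌈782/65⌉ − ⌈736/65⌉ = 13 − 12 = 1
n=17: ⌈(18·46)/65⌉ − ⌈(17·46)/65⌉ = ⌈828/65⌉ − ⌈782/65⌉ = 13 − 13 = 0
n=18: ⌈(19·46)/65⌉ − ⌈(18·46)/65⌉ = ⌈874/65⌉ − ⌈828/65⌉ = 14 − 13 = 1
n=19: ⌈(20·46)/65⌉ − ⌈(19·46)/65⌉ = ⌈920/65⌉ − ⌈874/65⌉ = 15 − 14 = 1
n=20: ⌈(21·46)/65⌉ − ⌈(20·46)/65⌉ = ⌈966/65⌉ − ⌈920/65⌉ = 15 − 15 = 0
n=21: ⌈(22·46)/65⌉ − ⌈(21·46)/65⌉ = ⌈1012/65⌉ − ⌈966/65⌉ = 16 − 15 = 1
n=22: ⌈(23·46)/65⌉ − ⌈(22·46)/65⌉ = ⌈1058/65⌉ − ⌈1012/65⌉ = 17 − 16 = 1
n=23: ⌈(24·46)/65⌉ − ⌈(23·46)/65⌉ = ⌈1104/65⌉ − ⌈1058/65⌉ = 17 − 17 = 0
n=24: ⌈(25·46)/65⌉ − ⌈(24·46)/65⌉ = ⌈1150/65⌉ − ⌈1104/65⌉ = 18 − 17 = 1
n=25: ⌈(26·46)/65⌉ − ⌈(25·46)/65⌉ = ⌈1196/65⌉ − ⌈1150/65⌉ = 19 − 18 = 1
n=26: ⌈(27·46)/65⌉ − ⌈(26·46)/65⌉ = ⌈1242/65⌉ − ⌈1196/65⌉ = 20 − 19 = 1
n=27: ⌈(28·46)/65⌉ − ⌈(27·46)/65⌉ = ⌈1288/65⌉ − ⌈1242/65⌉ = 20 − 20 = 0
n=28: ⌈(29·46)/65⌉ − ⌈(28·46)/65⌉ = ⌈1334/65⌉ − ⌈1288/65⌉ = 21 − 20 = 1
n=29: ⌈(30·46)/65⌉ − ⌈(29·46)/65⌉ = ⌈1380/65⌉ − ⌈1334/65⌉ = 22 − 21 = 1
n=30: ⌈(31·46)/65⌉ − ⌈(30·46)/65⌉ = ⌈1426/65⌉ − ⌈1380/65⌉ = 22 − 22 = 0
n=31: ⌈(32·46)/65⌉ − ⌈(31·46)/65⌉ = ⌈1472/65⌉ − ⌈1426/65⌉ = 23 − 22 = 1
n=32: ⌈(33·46)/65⌉ − ⌈(32·46)/65⌉ = ⌈1518/65⌉ − ⌈1472/65⌉ = 24 − 23 = 1
n=33: ⌈(34·46)/65⌉ − ⌈(33·46)/65⌉ = ⌈1564/65⌉ − ⌈1518/65⌉ = 25 − 24 = 1
n=34: ⌈(35·46)/65⌉ − ⌈(34·46)/65⌉ = ⌈1610/65⌉ − ⌈1564/65⌉ = 25 − 25 = 0
n=35: ⌈(36·46)/65⌉ − ⌈(35·46)/65⌉ = ⌈1656/65⌉ − ⌈1610/65⌉ = 26 − 25 = 1
n=36: ⌈(37·46)/65⌉ − ⌈(36·46)/65⌉ = ⌈1702/65⌉ − ⌈1656/65⌉ = 27 − 26 = 1
n=37: ⌈(38·46)/65⌉ − ⌈(37·46)/65⌉ = ⌈1748/65⌉ − ⌈1702/65⌉ = 27 − 27 = 0
n=38: ⌈(39·46)/65⌉ − ⌈(38·46)/65⌉ = ⌈1794/65⌉ − ⌈1748/65⌉ = 28 − 27 = 1
n=39: ⌈(40·46)/65⌉ − ⌈(39·46)/65⌉ = ⌈1840/65⌉ − ⌈1794/65⌉ = 29 − 28 = 1
n=40: ⌈(41·46)/65⌉ − ⌈(40·46)/65⌉ = ⌈1886/65⌉ − ⌈1840/65⌉ = 30 − 29 = 1
n=41: ⌈(42·46)/65⌉ − ⌈(41·46)/65⌉ = ⌈1932/65⌉ − ⌈1886/65⌉ = 30 − 30 = 0
n=42: ⌈(43·46)/65⌉ − ⌈(42·46)/65⌉ = ⌈1978/65⌉ − ⌈1932/65⌉ = 31 − 30 = 1
n=43: ⌈(44·46)/65⌉ − ⌈(43·46)/65⌉ = ⌈2024/65⌉ − ⌈1978/65⌉ = 32 − 31 = 1
n=44: ⌈(45·46)/65⌉ − ⌈(44·46)/65⌉ = ⌈2070/65⌉ − ⌈2024/65⌉ = 32 − 32 = 0
n=45: ⌈(46·46)/65⌉ − ⌈(45·46)/65⌉ = ⌈2116/65⌉ − ⌈2070/65⌉ = 33 − 32 = 1
n=46: ⌈(47·46)/65⌉ − ⌈(46·46)/65⌉ = ⌈2162/65⌉ − ⌈2116/65⌉ = 34 − 33 = 1
n=47: ⌈(48·46)/65⌉ − ⌈(47·46)/65⌉ = ⌈2208/65⌉ − ⌈2162/65⌉ = 34 − 34 = 0
n=48: ⌈(49·46)/65⌉ − ⌈(48·46)/65⌉ = ⌈2254/65⌉ − ⌈2208/65⌉ = 35 − 34 = 1
n=49: ⌈(50·46)/65⌉ − ⌈(49·46)/65⌉ = ⌈2300/65⌉ − ⌈2254/65⌉ = 36 − 35 = 1
n=50: ⌈(51·46)/65⌉ − ⌈(50·46)/65⌉ = ⌈2346/65⌉ − ⌈2300/65⌉ = 37 − 36 = 1
n=51: ⌈(52·46)/65⌉ − ⌈(51·46)/65⌉ = ⌈2392/65⌉ − ⌈2346/65⌉ = 37 − 37 = 0
n=52: ⌈(53·46)/65⌉ − ⌈(52·46)/65⌉ = ⌈2438/65⌉ − ⌈2392/65⌉ = 38 − 37 = 1
n=53: ⌈(54·46)/65⌉ − ⌈(53·46)/65⌉ = ⌈2484/65⌉ − ⌈2438/65⌉ = 39 − 38 = 1
n=54: ⌈(55·46)/65⌉ − ⌈(54·46)/65⌉ = ⌈2530/65⌉ − ⌈2484/65⌉ = 39 − 39 = 0
n=55: ⌈(56·46)/65⌉ − ⌈(55·46)/65⌉ = ⌈2576/65⌉ − ⌈2530/65⌉ = 40 − 39 = 1
n=56: ⌈(57·46)/65⌉ − ⌈(56·46)/65⌉ = ⌈2622/65⌉ − ⌈2576/65⌉ = 41 − 40 = 1
n=57: ⌈(58·46)/65⌉ − ⌈(57·46)/65⌉ = ⌈2668/65⌉ − ⌈2622/65⌉ = 42 − 41 = 1
n=58: ⌈(59·46)/65⌉ − ⌈(58·46)/65⌉ = ⌈2714/65⌉ − ⌈2668/65⌉ = 42 − 42 = 0
n=59: ⌈(60·46)/65⌉ − ⌈(59·46)/65⌉ = ⌈2760/65⌉ − ⌈2714/65⌉ = 43 − 42 = 1
n=60: ⌈(61·46)/65⌉ − ⌈(60·46)/65⌉ = ⌈2806/65⌉ − ⌈2760/65⌉ = 44 − 43 = 1
n=61: ⌈(62·46)/65⌉ − ⌈(61·46)/65⌉ = ⌈2852/65⌉ − ⌈2806/65⌉ = 44 − 44 = 0
n=62: ⌈(63·46)/65⌉ − ⌈(62·46)/65⌉ = ⌈2898/65⌉ − ⌈2852/65⌉ = 45 − 44 = 1
n=63: ⌈(64·46)/65⌉ − ⌈(63·46)/65⌉ = ⌈2944/65⌉ − ⌈2898/65⌉ = 46 − 45 = 1
n=64: ⌈(65·46)/65⌉ − ⌈(64·46)/65⌉ = ⌈2990/65⌉ − ⌈2944/65⌉ = 46 − 46 = 0
n=65: ⌈(66·46)/65⌉ − ⌈(65·46)/65⌉ = ⌈3036/65⌉ − ⌈2990/65⌉ = 47 − 46 = 1
n=66: ⌈(67·46)/65⌉ − ⌈(66·46)/65⌉ = ⌈3082/65⌉ − ⌈3036/65⌉ = 48 − 47 = 1
n=67: ⌈(68·46)/65⌉ − ⌈(67·46)/65⌉ = ⌈3128/65⌉ − ⌈3082/65⌉ = 49 − 48 = 1
n=68: ⌈(69·46)/65⌉ − ⌈(68·46)/65⌉ = ⌈3174/65⌉ − ⌈3128/65⌉ = 49 − 49 = 0
n=69: ⌈(70·46)/65⌉ − ⌈(69·46)/65⌉ = ⌈3220/65⌉ − ⌈3174/65⌉ = 50 − 49 = 1
n=70: ⌈(71·46)/65⌉ − ⌈(70·46)/65⌉ = ⌈3266/65⌉ − ⌈3220/65⌉ = 51 − 50 = 1
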